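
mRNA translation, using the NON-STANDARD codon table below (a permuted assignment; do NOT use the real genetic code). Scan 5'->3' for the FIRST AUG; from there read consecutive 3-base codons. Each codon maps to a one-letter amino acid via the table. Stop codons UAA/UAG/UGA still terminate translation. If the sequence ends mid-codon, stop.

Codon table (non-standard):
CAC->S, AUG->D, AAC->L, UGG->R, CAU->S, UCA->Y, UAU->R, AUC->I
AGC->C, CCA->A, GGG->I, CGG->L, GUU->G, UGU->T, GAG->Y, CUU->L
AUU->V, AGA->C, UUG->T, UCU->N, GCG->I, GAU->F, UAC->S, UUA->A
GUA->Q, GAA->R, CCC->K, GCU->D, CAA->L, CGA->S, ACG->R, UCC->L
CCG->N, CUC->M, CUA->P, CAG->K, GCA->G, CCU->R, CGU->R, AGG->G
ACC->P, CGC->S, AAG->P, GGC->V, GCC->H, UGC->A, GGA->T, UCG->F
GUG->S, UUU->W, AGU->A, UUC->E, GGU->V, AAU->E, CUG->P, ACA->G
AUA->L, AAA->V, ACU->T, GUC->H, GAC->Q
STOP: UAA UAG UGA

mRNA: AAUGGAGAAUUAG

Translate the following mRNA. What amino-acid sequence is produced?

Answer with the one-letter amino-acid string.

Answer: DYE

Derivation:
start AUG at pos 1
pos 1: AUG -> D; peptide=D
pos 4: GAG -> Y; peptide=DY
pos 7: AAU -> E; peptide=DYE
pos 10: UAG -> STOP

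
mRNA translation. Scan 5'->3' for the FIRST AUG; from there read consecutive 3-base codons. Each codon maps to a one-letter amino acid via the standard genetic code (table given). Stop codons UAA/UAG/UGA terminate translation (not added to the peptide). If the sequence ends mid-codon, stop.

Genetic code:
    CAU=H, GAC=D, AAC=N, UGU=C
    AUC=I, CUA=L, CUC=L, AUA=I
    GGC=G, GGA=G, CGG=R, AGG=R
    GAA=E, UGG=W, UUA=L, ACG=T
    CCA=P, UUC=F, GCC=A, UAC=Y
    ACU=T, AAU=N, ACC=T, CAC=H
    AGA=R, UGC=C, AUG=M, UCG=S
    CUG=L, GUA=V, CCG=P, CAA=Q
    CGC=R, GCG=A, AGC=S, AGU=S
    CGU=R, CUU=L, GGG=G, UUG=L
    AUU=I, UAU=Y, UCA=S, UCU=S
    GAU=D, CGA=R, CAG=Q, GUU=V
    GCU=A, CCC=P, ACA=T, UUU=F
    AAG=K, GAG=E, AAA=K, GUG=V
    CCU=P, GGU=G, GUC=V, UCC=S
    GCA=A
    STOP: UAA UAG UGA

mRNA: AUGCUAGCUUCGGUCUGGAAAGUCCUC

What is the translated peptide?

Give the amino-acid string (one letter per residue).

Answer: MLASVWKVL

Derivation:
start AUG at pos 0
pos 0: AUG -> M; peptide=M
pos 3: CUA -> L; peptide=ML
pos 6: GCU -> A; peptide=MLA
pos 9: UCG -> S; peptide=MLAS
pos 12: GUC -> V; peptide=MLASV
pos 15: UGG -> W; peptide=MLASVW
pos 18: AAA -> K; peptide=MLASVWK
pos 21: GUC -> V; peptide=MLASVWKV
pos 24: CUC -> L; peptide=MLASVWKVL
pos 27: only 0 nt remain (<3), stop (end of mRNA)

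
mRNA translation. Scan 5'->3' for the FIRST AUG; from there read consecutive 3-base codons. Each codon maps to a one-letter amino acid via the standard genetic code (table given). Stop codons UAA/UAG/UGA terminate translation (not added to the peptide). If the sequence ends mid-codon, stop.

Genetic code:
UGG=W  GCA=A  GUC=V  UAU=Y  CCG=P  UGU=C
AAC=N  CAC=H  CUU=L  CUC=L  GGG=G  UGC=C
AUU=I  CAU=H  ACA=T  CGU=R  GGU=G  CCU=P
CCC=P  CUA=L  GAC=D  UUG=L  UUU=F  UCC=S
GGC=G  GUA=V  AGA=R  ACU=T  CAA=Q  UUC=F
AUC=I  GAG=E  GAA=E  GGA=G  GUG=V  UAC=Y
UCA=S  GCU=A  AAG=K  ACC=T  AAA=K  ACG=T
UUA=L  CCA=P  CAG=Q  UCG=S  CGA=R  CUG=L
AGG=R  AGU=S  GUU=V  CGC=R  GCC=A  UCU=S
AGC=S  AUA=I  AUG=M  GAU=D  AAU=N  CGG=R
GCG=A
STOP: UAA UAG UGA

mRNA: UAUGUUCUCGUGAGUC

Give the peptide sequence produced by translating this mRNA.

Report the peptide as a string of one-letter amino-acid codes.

start AUG at pos 1
pos 1: AUG -> M; peptide=M
pos 4: UUC -> F; peptide=MF
pos 7: UCG -> S; peptide=MFS
pos 10: UGA -> STOP

Answer: MFS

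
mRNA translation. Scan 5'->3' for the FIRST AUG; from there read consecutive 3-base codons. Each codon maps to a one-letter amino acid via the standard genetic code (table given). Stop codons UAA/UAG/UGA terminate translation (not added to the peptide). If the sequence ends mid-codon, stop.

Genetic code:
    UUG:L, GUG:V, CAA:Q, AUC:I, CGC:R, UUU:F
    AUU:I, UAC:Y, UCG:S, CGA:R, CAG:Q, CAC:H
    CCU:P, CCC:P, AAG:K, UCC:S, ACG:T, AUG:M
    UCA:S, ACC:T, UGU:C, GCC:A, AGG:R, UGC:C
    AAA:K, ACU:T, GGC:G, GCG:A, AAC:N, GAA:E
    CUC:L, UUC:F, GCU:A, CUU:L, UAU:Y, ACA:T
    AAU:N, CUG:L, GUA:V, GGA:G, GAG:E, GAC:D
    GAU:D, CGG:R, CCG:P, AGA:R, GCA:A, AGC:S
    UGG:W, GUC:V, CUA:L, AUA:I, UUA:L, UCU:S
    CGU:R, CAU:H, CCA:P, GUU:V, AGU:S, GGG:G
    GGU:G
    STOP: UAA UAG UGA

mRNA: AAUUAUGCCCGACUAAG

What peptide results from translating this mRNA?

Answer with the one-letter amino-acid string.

start AUG at pos 4
pos 4: AUG -> M; peptide=M
pos 7: CCC -> P; peptide=MP
pos 10: GAC -> D; peptide=MPD
pos 13: UAA -> STOP

Answer: MPD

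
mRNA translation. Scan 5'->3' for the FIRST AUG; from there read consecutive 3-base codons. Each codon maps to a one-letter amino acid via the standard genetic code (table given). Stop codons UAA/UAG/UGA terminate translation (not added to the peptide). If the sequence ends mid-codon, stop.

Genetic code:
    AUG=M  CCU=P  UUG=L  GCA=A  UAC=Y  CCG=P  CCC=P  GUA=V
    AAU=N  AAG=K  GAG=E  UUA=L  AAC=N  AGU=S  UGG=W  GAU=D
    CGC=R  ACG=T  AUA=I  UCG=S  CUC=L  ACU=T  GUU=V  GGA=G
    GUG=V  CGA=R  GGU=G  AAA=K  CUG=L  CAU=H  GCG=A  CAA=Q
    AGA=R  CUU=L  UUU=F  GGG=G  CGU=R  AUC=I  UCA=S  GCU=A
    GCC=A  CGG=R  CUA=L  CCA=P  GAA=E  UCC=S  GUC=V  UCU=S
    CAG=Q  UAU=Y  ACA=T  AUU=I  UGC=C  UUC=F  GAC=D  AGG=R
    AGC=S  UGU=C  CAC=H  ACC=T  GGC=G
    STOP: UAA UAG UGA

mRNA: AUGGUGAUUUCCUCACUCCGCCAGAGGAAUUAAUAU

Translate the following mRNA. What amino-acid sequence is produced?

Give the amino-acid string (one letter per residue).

Answer: MVISSLRQRN

Derivation:
start AUG at pos 0
pos 0: AUG -> M; peptide=M
pos 3: GUG -> V; peptide=MV
pos 6: AUU -> I; peptide=MVI
pos 9: UCC -> S; peptide=MVIS
pos 12: UCA -> S; peptide=MVISS
pos 15: CUC -> L; peptide=MVISSL
pos 18: CGC -> R; peptide=MVISSLR
pos 21: CAG -> Q; peptide=MVISSLRQ
pos 24: AGG -> R; peptide=MVISSLRQR
pos 27: AAU -> N; peptide=MVISSLRQRN
pos 30: UAA -> STOP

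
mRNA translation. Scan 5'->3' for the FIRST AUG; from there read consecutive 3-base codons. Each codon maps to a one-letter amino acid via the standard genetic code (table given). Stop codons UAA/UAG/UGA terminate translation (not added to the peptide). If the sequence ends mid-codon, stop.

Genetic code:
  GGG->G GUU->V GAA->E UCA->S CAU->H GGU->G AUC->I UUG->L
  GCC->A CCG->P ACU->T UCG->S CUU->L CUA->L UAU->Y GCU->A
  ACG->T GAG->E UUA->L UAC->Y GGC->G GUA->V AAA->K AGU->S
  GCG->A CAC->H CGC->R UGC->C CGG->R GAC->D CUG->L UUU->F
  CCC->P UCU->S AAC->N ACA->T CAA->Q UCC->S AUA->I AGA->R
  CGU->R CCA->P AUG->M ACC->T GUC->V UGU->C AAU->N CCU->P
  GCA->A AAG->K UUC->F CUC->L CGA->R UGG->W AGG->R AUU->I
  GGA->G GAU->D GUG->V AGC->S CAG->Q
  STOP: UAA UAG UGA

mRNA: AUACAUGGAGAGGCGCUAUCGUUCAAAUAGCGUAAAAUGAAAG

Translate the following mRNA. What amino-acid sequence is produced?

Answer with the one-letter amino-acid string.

Answer: MERRYRSNSVK

Derivation:
start AUG at pos 4
pos 4: AUG -> M; peptide=M
pos 7: GAG -> E; peptide=ME
pos 10: AGG -> R; peptide=MER
pos 13: CGC -> R; peptide=MERR
pos 16: UAU -> Y; peptide=MERRY
pos 19: CGU -> R; peptide=MERRYR
pos 22: UCA -> S; peptide=MERRYRS
pos 25: AAU -> N; peptide=MERRYRSN
pos 28: AGC -> S; peptide=MERRYRSNS
pos 31: GUA -> V; peptide=MERRYRSNSV
pos 34: AAA -> K; peptide=MERRYRSNSVK
pos 37: UGA -> STOP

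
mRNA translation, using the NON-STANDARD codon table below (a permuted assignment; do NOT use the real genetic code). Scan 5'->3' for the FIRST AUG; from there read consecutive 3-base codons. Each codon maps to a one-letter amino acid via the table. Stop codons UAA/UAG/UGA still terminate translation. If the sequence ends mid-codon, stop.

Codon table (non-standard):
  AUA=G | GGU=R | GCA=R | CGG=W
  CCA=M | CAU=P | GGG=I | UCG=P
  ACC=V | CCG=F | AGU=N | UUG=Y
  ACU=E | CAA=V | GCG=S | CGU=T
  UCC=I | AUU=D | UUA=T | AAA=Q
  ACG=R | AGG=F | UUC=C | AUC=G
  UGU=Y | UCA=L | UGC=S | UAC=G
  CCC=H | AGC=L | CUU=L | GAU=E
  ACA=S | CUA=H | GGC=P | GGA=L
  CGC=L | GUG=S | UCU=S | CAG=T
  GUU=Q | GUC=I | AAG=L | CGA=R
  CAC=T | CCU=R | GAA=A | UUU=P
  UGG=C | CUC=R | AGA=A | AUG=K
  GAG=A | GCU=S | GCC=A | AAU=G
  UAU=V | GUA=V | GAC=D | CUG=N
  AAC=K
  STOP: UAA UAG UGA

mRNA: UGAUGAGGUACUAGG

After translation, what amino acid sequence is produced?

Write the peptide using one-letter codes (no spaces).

start AUG at pos 2
pos 2: AUG -> K; peptide=K
pos 5: AGG -> F; peptide=KF
pos 8: UAC -> G; peptide=KFG
pos 11: UAG -> STOP

Answer: KFG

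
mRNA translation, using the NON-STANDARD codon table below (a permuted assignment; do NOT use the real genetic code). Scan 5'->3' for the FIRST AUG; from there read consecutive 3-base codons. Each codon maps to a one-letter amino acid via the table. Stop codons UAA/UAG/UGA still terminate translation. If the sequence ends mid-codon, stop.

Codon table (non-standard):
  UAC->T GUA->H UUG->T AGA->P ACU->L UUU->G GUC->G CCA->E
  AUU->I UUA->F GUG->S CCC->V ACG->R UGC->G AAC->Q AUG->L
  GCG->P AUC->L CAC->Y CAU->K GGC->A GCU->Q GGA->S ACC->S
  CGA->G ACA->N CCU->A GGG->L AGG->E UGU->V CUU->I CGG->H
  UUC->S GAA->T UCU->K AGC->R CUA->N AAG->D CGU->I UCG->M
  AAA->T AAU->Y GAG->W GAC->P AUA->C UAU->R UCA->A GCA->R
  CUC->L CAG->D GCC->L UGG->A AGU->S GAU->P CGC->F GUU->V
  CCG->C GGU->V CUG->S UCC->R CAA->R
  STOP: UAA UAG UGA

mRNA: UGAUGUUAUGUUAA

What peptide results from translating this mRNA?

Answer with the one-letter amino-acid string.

Answer: LFV

Derivation:
start AUG at pos 2
pos 2: AUG -> L; peptide=L
pos 5: UUA -> F; peptide=LF
pos 8: UGU -> V; peptide=LFV
pos 11: UAA -> STOP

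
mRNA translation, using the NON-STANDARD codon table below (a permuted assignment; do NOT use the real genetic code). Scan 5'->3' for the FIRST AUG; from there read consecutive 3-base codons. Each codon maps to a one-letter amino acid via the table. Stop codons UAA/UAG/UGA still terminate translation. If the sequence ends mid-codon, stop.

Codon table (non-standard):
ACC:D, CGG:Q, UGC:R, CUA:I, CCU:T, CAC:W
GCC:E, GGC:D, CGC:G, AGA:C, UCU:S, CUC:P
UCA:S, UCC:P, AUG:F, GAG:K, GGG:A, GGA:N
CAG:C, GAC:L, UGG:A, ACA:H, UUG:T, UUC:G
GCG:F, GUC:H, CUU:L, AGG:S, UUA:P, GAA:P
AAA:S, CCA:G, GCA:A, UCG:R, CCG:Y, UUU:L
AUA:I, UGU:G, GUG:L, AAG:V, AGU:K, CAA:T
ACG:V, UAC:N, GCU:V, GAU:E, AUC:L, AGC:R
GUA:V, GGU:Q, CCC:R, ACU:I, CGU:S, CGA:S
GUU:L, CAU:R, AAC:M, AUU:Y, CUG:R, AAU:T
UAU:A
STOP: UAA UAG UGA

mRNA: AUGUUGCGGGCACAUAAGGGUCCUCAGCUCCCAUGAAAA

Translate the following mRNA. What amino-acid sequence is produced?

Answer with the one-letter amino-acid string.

Answer: FTQARVQTCPG

Derivation:
start AUG at pos 0
pos 0: AUG -> F; peptide=F
pos 3: UUG -> T; peptide=FT
pos 6: CGG -> Q; peptide=FTQ
pos 9: GCA -> A; peptide=FTQA
pos 12: CAU -> R; peptide=FTQAR
pos 15: AAG -> V; peptide=FTQARV
pos 18: GGU -> Q; peptide=FTQARVQ
pos 21: CCU -> T; peptide=FTQARVQT
pos 24: CAG -> C; peptide=FTQARVQTC
pos 27: CUC -> P; peptide=FTQARVQTCP
pos 30: CCA -> G; peptide=FTQARVQTCPG
pos 33: UGA -> STOP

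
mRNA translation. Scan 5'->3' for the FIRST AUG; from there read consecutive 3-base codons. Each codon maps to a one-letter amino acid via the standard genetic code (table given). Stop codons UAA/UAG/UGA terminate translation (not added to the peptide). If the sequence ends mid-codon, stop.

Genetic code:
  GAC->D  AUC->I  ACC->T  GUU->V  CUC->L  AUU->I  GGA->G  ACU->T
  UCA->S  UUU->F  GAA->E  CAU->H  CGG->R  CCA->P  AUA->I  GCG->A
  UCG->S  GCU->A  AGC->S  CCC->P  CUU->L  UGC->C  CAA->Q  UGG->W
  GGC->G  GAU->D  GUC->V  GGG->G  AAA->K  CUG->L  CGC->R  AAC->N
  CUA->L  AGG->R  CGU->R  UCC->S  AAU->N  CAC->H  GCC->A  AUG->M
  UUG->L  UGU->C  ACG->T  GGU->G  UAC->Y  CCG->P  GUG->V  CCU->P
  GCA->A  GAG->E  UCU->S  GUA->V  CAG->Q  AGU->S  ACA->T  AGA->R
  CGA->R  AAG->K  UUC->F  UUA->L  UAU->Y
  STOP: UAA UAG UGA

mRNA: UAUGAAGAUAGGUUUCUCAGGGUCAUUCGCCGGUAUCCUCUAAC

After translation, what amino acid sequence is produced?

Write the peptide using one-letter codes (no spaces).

Answer: MKIGFSGSFAGIL

Derivation:
start AUG at pos 1
pos 1: AUG -> M; peptide=M
pos 4: AAG -> K; peptide=MK
pos 7: AUA -> I; peptide=MKI
pos 10: GGU -> G; peptide=MKIG
pos 13: UUC -> F; peptide=MKIGF
pos 16: UCA -> S; peptide=MKIGFS
pos 19: GGG -> G; peptide=MKIGFSG
pos 22: UCA -> S; peptide=MKIGFSGS
pos 25: UUC -> F; peptide=MKIGFSGSF
pos 28: GCC -> A; peptide=MKIGFSGSFA
pos 31: GGU -> G; peptide=MKIGFSGSFAG
pos 34: AUC -> I; peptide=MKIGFSGSFAGI
pos 37: CUC -> L; peptide=MKIGFSGSFAGIL
pos 40: UAA -> STOP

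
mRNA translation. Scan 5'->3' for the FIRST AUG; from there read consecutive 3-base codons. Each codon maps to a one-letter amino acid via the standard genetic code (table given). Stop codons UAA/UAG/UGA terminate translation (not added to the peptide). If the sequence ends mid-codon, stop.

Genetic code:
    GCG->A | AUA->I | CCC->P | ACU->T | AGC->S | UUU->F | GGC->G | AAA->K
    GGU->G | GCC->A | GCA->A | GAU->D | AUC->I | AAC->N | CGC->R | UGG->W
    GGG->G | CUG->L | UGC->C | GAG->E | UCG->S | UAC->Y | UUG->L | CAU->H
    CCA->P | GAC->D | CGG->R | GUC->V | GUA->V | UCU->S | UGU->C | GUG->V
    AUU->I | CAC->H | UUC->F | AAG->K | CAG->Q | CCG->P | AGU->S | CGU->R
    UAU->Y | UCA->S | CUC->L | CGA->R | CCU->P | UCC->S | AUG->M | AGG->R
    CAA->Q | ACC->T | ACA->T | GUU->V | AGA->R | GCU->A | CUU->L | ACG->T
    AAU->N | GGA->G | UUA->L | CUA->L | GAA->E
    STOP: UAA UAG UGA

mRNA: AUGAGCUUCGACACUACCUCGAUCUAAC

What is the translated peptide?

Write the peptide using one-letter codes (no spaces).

Answer: MSFDTTSI

Derivation:
start AUG at pos 0
pos 0: AUG -> M; peptide=M
pos 3: AGC -> S; peptide=MS
pos 6: UUC -> F; peptide=MSF
pos 9: GAC -> D; peptide=MSFD
pos 12: ACU -> T; peptide=MSFDT
pos 15: ACC -> T; peptide=MSFDTT
pos 18: UCG -> S; peptide=MSFDTTS
pos 21: AUC -> I; peptide=MSFDTTSI
pos 24: UAA -> STOP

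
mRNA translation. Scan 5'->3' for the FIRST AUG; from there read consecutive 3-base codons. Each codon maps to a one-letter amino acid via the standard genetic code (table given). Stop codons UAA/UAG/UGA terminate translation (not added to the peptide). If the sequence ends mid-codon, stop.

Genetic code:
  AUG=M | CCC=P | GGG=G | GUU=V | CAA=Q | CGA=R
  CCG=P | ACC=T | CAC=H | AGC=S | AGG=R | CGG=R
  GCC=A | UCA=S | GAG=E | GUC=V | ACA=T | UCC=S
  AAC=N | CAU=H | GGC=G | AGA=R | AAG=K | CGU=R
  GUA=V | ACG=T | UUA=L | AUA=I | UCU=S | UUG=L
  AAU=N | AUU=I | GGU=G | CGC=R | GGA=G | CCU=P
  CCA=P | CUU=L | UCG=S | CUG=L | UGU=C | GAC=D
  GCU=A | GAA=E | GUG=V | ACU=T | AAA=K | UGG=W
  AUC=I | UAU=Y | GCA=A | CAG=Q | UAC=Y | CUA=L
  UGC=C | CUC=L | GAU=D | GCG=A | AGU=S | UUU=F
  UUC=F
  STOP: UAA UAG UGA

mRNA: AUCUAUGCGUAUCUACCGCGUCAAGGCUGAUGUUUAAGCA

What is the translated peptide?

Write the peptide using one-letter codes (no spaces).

Answer: MRIYRVKADV

Derivation:
start AUG at pos 4
pos 4: AUG -> M; peptide=M
pos 7: CGU -> R; peptide=MR
pos 10: AUC -> I; peptide=MRI
pos 13: UAC -> Y; peptide=MRIY
pos 16: CGC -> R; peptide=MRIYR
pos 19: GUC -> V; peptide=MRIYRV
pos 22: AAG -> K; peptide=MRIYRVK
pos 25: GCU -> A; peptide=MRIYRVKA
pos 28: GAU -> D; peptide=MRIYRVKAD
pos 31: GUU -> V; peptide=MRIYRVKADV
pos 34: UAA -> STOP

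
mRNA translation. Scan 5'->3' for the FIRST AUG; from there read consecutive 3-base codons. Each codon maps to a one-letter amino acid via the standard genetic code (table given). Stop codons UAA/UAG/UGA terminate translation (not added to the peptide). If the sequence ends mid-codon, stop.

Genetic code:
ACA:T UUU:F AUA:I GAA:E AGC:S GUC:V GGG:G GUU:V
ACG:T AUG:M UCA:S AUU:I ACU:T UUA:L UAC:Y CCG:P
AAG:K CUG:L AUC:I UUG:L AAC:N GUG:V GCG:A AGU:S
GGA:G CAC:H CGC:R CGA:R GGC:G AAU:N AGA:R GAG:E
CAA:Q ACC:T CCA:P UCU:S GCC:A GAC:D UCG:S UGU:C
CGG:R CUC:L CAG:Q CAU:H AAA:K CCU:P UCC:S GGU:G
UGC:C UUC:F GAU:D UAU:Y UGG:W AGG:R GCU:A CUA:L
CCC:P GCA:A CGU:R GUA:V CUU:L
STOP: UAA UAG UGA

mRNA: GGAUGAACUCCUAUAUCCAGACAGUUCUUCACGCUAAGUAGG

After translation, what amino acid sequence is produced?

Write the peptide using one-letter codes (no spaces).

start AUG at pos 2
pos 2: AUG -> M; peptide=M
pos 5: AAC -> N; peptide=MN
pos 8: UCC -> S; peptide=MNS
pos 11: UAU -> Y; peptide=MNSY
pos 14: AUC -> I; peptide=MNSYI
pos 17: CAG -> Q; peptide=MNSYIQ
pos 20: ACA -> T; peptide=MNSYIQT
pos 23: GUU -> V; peptide=MNSYIQTV
pos 26: CUU -> L; peptide=MNSYIQTVL
pos 29: CAC -> H; peptide=MNSYIQTVLH
pos 32: GCU -> A; peptide=MNSYIQTVLHA
pos 35: AAG -> K; peptide=MNSYIQTVLHAK
pos 38: UAG -> STOP

Answer: MNSYIQTVLHAK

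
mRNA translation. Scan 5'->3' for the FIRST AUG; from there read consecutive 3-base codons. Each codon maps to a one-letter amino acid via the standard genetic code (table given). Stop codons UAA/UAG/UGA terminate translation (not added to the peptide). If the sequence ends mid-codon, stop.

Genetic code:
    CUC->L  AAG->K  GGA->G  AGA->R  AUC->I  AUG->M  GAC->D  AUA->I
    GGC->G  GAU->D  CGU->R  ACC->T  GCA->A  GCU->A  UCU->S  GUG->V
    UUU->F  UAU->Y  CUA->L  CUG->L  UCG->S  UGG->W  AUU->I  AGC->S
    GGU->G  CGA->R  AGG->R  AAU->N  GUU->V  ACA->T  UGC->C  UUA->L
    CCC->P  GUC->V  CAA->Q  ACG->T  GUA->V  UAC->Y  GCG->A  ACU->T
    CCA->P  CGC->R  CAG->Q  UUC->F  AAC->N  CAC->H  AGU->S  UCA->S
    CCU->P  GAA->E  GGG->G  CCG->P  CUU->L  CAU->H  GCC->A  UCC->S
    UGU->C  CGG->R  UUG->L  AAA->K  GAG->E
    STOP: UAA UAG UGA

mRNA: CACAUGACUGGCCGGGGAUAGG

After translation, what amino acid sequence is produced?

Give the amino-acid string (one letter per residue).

start AUG at pos 3
pos 3: AUG -> M; peptide=M
pos 6: ACU -> T; peptide=MT
pos 9: GGC -> G; peptide=MTG
pos 12: CGG -> R; peptide=MTGR
pos 15: GGA -> G; peptide=MTGRG
pos 18: UAG -> STOP

Answer: MTGRG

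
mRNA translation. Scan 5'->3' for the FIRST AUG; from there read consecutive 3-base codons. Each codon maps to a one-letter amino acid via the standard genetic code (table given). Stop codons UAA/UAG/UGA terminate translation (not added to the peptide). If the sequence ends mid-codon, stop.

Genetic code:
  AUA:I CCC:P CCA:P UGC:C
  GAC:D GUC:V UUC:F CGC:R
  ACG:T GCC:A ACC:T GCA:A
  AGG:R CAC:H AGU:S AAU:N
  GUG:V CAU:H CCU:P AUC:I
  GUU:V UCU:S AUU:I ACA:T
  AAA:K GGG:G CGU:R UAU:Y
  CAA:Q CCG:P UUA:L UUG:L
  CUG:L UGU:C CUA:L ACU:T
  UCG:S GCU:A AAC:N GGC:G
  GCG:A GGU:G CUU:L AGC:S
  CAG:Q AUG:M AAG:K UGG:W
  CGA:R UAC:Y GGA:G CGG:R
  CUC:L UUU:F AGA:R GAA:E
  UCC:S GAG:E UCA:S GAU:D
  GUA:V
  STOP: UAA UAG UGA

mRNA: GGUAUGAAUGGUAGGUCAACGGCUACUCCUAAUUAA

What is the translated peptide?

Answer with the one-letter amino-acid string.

Answer: MNGRSTATPN

Derivation:
start AUG at pos 3
pos 3: AUG -> M; peptide=M
pos 6: AAU -> N; peptide=MN
pos 9: GGU -> G; peptide=MNG
pos 12: AGG -> R; peptide=MNGR
pos 15: UCA -> S; peptide=MNGRS
pos 18: ACG -> T; peptide=MNGRST
pos 21: GCU -> A; peptide=MNGRSTA
pos 24: ACU -> T; peptide=MNGRSTAT
pos 27: CCU -> P; peptide=MNGRSTATP
pos 30: AAU -> N; peptide=MNGRSTATPN
pos 33: UAA -> STOP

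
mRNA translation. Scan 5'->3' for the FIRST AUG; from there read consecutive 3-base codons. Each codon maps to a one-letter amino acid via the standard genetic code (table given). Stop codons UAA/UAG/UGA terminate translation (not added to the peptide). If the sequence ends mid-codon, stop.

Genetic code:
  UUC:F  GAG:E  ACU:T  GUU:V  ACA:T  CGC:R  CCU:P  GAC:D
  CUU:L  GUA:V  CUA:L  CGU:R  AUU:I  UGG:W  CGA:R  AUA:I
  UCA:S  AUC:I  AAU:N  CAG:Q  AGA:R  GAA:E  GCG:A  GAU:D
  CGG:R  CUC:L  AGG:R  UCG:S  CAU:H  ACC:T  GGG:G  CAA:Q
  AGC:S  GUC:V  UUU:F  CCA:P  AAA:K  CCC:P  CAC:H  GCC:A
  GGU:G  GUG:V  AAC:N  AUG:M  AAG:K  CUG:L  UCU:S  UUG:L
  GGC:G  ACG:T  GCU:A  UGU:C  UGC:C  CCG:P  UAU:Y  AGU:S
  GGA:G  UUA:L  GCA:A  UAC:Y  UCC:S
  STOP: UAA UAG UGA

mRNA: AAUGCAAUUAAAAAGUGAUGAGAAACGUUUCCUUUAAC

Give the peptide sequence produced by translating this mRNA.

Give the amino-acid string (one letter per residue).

Answer: MQLKSDEKRFL

Derivation:
start AUG at pos 1
pos 1: AUG -> M; peptide=M
pos 4: CAA -> Q; peptide=MQ
pos 7: UUA -> L; peptide=MQL
pos 10: AAA -> K; peptide=MQLK
pos 13: AGU -> S; peptide=MQLKS
pos 16: GAU -> D; peptide=MQLKSD
pos 19: GAG -> E; peptide=MQLKSDE
pos 22: AAA -> K; peptide=MQLKSDEK
pos 25: CGU -> R; peptide=MQLKSDEKR
pos 28: UUC -> F; peptide=MQLKSDEKRF
pos 31: CUU -> L; peptide=MQLKSDEKRFL
pos 34: UAA -> STOP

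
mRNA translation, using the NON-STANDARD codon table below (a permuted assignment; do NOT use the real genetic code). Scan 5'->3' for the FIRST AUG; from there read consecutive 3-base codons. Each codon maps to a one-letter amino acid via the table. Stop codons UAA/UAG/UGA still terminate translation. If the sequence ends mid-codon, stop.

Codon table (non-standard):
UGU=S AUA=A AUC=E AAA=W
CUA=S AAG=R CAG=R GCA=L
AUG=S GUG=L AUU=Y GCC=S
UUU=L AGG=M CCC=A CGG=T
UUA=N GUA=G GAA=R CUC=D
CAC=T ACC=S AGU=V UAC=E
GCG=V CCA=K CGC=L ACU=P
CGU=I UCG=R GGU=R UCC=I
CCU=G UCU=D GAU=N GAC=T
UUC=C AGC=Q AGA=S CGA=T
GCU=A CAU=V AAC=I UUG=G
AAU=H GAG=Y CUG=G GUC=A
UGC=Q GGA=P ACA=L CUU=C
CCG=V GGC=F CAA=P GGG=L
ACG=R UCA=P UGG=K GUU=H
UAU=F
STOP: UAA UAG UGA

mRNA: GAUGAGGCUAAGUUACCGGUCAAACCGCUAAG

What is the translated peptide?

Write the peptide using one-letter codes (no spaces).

Answer: SMSVETPIL

Derivation:
start AUG at pos 1
pos 1: AUG -> S; peptide=S
pos 4: AGG -> M; peptide=SM
pos 7: CUA -> S; peptide=SMS
pos 10: AGU -> V; peptide=SMSV
pos 13: UAC -> E; peptide=SMSVE
pos 16: CGG -> T; peptide=SMSVET
pos 19: UCA -> P; peptide=SMSVETP
pos 22: AAC -> I; peptide=SMSVETPI
pos 25: CGC -> L; peptide=SMSVETPIL
pos 28: UAA -> STOP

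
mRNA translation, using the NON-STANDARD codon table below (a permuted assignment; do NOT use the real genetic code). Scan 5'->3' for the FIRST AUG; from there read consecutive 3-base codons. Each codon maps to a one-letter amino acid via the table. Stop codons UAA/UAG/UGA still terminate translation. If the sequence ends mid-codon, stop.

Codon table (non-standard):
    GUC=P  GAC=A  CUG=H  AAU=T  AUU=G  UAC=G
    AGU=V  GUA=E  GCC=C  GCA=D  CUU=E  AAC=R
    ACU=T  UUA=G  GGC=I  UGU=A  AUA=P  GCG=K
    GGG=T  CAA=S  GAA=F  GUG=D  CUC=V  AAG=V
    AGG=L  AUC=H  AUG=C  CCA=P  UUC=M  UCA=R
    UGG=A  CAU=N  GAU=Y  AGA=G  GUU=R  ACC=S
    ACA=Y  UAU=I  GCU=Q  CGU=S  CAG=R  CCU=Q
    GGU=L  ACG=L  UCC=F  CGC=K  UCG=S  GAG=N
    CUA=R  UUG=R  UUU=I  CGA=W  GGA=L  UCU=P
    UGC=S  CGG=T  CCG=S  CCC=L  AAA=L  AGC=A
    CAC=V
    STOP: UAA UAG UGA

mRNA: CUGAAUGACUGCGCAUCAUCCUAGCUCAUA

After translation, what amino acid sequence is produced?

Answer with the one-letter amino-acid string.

start AUG at pos 4
pos 4: AUG -> C; peptide=C
pos 7: ACU -> T; peptide=CT
pos 10: GCG -> K; peptide=CTK
pos 13: CAU -> N; peptide=CTKN
pos 16: CAU -> N; peptide=CTKNN
pos 19: CCU -> Q; peptide=CTKNNQ
pos 22: AGC -> A; peptide=CTKNNQA
pos 25: UCA -> R; peptide=CTKNNQAR
pos 28: only 2 nt remain (<3), stop (end of mRNA)

Answer: CTKNNQAR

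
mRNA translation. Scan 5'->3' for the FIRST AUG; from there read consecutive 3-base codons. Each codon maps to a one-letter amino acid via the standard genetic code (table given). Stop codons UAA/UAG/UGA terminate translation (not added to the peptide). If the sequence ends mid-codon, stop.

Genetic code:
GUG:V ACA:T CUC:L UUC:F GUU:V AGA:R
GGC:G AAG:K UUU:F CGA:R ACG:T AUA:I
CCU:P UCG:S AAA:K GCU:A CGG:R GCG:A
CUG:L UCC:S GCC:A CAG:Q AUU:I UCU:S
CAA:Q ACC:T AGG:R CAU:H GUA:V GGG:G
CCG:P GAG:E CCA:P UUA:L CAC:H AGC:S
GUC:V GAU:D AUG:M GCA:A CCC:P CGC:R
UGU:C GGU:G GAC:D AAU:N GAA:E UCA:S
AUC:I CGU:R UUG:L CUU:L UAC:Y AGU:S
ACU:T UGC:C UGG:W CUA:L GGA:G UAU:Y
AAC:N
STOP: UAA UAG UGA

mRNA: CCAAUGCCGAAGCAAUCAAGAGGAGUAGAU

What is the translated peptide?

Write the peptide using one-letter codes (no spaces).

Answer: MPKQSRGVD

Derivation:
start AUG at pos 3
pos 3: AUG -> M; peptide=M
pos 6: CCG -> P; peptide=MP
pos 9: AAG -> K; peptide=MPK
pos 12: CAA -> Q; peptide=MPKQ
pos 15: UCA -> S; peptide=MPKQS
pos 18: AGA -> R; peptide=MPKQSR
pos 21: GGA -> G; peptide=MPKQSRG
pos 24: GUA -> V; peptide=MPKQSRGV
pos 27: GAU -> D; peptide=MPKQSRGVD
pos 30: only 0 nt remain (<3), stop (end of mRNA)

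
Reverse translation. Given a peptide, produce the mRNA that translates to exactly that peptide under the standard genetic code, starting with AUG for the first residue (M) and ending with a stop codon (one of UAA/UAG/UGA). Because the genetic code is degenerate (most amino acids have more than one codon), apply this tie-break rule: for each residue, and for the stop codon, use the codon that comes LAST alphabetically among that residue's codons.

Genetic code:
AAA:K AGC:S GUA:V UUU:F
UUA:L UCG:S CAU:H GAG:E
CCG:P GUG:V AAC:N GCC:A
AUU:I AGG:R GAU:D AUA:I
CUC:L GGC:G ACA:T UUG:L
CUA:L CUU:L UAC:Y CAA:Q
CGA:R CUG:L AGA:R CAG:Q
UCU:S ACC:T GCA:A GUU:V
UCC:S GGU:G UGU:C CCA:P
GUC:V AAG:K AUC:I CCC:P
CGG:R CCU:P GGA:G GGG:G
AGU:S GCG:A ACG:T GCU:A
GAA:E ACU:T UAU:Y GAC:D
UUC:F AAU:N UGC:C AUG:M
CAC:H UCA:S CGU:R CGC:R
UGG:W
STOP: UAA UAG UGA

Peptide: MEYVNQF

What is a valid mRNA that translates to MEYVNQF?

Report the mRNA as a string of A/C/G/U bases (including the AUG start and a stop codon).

Answer: mRNA: AUGGAGUAUGUUAAUCAGUUUUGA

Derivation:
residue 1: M -> AUG (start codon)
residue 2: E codons sorted = GAA,GAG -> pick last = GAG
residue 3: Y codons sorted = UAC,UAU -> pick last = UAU
residue 4: V codons sorted = GUA,GUC,GUG,GUU -> pick last = GUU
residue 5: N codons sorted = AAC,AAU -> pick last = AAU
residue 6: Q codons sorted = CAA,CAG -> pick last = CAG
residue 7: F codons sorted = UUC,UUU -> pick last = UUU
terminator: stop codons sorted = UAA,UAG,UGA -> pick last = UGA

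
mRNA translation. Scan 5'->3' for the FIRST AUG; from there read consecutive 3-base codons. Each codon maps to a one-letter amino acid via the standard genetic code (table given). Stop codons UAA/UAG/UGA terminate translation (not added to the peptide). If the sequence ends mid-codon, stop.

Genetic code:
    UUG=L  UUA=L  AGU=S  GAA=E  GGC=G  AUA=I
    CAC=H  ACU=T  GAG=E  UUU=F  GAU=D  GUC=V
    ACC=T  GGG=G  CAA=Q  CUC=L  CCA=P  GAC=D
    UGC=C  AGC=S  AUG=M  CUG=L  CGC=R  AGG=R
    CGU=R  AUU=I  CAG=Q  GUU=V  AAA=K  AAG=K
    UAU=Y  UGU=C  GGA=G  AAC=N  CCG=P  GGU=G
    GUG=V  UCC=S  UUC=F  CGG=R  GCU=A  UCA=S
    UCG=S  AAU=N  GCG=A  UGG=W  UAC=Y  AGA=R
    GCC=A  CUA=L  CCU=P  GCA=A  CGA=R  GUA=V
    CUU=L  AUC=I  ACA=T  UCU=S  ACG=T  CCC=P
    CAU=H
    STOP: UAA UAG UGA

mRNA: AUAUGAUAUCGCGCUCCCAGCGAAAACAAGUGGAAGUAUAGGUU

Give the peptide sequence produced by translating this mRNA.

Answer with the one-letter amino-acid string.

start AUG at pos 2
pos 2: AUG -> M; peptide=M
pos 5: AUA -> I; peptide=MI
pos 8: UCG -> S; peptide=MIS
pos 11: CGC -> R; peptide=MISR
pos 14: UCC -> S; peptide=MISRS
pos 17: CAG -> Q; peptide=MISRSQ
pos 20: CGA -> R; peptide=MISRSQR
pos 23: AAA -> K; peptide=MISRSQRK
pos 26: CAA -> Q; peptide=MISRSQRKQ
pos 29: GUG -> V; peptide=MISRSQRKQV
pos 32: GAA -> E; peptide=MISRSQRKQVE
pos 35: GUA -> V; peptide=MISRSQRKQVEV
pos 38: UAG -> STOP

Answer: MISRSQRKQVEV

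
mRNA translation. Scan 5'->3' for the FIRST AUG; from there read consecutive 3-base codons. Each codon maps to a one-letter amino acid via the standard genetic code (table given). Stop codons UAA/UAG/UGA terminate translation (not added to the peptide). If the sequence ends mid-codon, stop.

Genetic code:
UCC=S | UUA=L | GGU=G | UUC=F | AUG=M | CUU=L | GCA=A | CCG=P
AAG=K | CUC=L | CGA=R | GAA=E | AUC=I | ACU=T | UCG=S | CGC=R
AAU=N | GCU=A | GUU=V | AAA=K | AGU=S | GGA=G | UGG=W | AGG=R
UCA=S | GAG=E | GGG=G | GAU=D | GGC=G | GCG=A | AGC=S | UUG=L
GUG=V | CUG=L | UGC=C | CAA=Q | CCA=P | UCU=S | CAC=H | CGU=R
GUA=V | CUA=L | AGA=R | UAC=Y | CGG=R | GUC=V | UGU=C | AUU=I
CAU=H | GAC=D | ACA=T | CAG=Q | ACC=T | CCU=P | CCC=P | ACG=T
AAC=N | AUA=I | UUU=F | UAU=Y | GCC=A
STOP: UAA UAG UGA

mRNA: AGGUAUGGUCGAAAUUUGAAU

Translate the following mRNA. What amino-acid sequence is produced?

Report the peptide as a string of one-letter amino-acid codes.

start AUG at pos 4
pos 4: AUG -> M; peptide=M
pos 7: GUC -> V; peptide=MV
pos 10: GAA -> E; peptide=MVE
pos 13: AUU -> I; peptide=MVEI
pos 16: UGA -> STOP

Answer: MVEI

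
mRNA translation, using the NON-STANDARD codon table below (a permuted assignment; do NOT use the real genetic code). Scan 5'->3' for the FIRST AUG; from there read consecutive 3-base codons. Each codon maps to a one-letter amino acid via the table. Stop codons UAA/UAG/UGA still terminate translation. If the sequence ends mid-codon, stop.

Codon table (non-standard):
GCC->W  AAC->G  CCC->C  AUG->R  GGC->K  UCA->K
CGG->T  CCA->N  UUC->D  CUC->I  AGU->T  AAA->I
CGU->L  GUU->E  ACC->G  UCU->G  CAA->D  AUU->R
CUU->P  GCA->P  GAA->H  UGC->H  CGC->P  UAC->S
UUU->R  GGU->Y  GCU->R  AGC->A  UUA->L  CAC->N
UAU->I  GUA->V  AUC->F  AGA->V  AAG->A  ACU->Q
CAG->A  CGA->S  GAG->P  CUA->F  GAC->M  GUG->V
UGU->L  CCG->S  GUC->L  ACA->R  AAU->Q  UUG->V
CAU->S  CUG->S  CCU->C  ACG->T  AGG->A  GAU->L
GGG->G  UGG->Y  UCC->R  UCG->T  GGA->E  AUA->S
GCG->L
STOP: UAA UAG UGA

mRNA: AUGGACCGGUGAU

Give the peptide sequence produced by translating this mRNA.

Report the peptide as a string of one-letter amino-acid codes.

Answer: RMT

Derivation:
start AUG at pos 0
pos 0: AUG -> R; peptide=R
pos 3: GAC -> M; peptide=RM
pos 6: CGG -> T; peptide=RMT
pos 9: UGA -> STOP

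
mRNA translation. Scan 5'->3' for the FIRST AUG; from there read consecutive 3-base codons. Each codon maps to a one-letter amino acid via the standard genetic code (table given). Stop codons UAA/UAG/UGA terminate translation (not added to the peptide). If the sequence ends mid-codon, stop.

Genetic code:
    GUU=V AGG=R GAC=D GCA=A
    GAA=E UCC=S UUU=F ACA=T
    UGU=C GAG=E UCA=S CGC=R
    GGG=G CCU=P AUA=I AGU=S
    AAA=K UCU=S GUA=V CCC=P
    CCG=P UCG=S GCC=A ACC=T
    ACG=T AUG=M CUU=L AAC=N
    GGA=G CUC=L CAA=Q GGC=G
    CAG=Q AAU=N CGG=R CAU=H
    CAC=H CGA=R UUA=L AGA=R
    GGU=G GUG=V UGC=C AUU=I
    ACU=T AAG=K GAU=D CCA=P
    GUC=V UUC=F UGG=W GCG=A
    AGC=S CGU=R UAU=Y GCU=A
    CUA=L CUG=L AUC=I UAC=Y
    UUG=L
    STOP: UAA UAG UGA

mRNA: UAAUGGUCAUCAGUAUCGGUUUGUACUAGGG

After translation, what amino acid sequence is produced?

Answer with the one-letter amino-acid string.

start AUG at pos 2
pos 2: AUG -> M; peptide=M
pos 5: GUC -> V; peptide=MV
pos 8: AUC -> I; peptide=MVI
pos 11: AGU -> S; peptide=MVIS
pos 14: AUC -> I; peptide=MVISI
pos 17: GGU -> G; peptide=MVISIG
pos 20: UUG -> L; peptide=MVISIGL
pos 23: UAC -> Y; peptide=MVISIGLY
pos 26: UAG -> STOP

Answer: MVISIGLY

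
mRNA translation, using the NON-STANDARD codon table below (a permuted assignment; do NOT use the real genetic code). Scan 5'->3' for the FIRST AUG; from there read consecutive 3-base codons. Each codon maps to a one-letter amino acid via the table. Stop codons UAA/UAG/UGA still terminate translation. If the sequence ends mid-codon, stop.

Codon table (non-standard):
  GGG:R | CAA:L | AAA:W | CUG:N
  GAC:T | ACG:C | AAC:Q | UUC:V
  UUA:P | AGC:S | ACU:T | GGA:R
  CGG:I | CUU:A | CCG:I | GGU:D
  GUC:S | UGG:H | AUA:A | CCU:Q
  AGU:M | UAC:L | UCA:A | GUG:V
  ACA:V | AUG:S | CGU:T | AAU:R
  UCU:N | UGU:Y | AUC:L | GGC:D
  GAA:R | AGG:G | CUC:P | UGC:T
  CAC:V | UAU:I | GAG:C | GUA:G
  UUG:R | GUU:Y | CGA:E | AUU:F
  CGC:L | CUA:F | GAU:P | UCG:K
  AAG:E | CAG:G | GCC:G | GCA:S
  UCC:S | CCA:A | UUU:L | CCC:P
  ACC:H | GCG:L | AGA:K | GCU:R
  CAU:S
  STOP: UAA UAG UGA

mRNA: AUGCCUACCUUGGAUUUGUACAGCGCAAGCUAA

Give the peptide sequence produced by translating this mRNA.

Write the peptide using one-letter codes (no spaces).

Answer: SQHRPRLSSS

Derivation:
start AUG at pos 0
pos 0: AUG -> S; peptide=S
pos 3: CCU -> Q; peptide=SQ
pos 6: ACC -> H; peptide=SQH
pos 9: UUG -> R; peptide=SQHR
pos 12: GAU -> P; peptide=SQHRP
pos 15: UUG -> R; peptide=SQHRPR
pos 18: UAC -> L; peptide=SQHRPRL
pos 21: AGC -> S; peptide=SQHRPRLS
pos 24: GCA -> S; peptide=SQHRPRLSS
pos 27: AGC -> S; peptide=SQHRPRLSSS
pos 30: UAA -> STOP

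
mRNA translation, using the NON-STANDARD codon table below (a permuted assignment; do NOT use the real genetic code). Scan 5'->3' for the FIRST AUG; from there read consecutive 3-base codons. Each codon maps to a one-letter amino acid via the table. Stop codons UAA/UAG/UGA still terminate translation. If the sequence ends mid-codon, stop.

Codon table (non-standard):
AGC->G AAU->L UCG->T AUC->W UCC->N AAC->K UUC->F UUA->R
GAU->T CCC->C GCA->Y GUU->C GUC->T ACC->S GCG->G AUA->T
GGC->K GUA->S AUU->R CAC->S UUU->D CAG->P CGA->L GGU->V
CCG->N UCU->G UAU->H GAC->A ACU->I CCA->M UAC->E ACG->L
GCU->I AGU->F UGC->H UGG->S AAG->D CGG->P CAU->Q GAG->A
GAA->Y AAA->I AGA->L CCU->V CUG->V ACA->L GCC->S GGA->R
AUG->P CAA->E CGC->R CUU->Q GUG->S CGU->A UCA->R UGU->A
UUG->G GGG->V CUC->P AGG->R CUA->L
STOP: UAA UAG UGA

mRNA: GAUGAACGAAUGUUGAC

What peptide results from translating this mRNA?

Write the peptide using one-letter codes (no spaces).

start AUG at pos 1
pos 1: AUG -> P; peptide=P
pos 4: AAC -> K; peptide=PK
pos 7: GAA -> Y; peptide=PKY
pos 10: UGU -> A; peptide=PKYA
pos 13: UGA -> STOP

Answer: PKYA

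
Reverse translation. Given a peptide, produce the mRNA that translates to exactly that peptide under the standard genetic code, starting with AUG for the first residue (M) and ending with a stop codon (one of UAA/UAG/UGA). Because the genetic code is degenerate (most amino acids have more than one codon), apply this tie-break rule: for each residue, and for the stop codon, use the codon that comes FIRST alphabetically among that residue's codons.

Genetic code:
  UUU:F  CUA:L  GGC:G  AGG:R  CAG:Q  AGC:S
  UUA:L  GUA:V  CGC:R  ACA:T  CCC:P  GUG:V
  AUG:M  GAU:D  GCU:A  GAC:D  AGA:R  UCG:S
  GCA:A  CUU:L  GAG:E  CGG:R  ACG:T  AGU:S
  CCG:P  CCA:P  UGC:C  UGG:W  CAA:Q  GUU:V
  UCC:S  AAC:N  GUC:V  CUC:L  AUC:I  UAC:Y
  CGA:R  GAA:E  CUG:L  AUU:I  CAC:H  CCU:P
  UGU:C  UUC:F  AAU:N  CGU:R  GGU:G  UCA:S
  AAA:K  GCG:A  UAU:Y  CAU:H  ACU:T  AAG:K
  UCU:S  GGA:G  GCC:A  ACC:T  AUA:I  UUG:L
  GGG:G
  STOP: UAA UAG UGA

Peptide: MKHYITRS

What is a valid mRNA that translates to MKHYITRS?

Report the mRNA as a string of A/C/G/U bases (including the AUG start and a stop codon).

Answer: mRNA: AUGAAACACUACAUAACAAGAAGCUAA

Derivation:
residue 1: M -> AUG (start codon)
residue 2: K codons sorted = AAA,AAG -> pick first = AAA
residue 3: H codons sorted = CAC,CAU -> pick first = CAC
residue 4: Y codons sorted = UAC,UAU -> pick first = UAC
residue 5: I codons sorted = AUA,AUC,AUU -> pick first = AUA
residue 6: T codons sorted = ACA,ACC,ACG,ACU -> pick first = ACA
residue 7: R codons sorted = AGA,AGG,CGA,CGC,CGG,CGU -> pick first = AGA
residue 8: S codons sorted = AGC,AGU,UCA,UCC,UCG,UCU -> pick first = AGC
terminator: stop codons sorted = UAA,UAG,UGA -> pick first = UAA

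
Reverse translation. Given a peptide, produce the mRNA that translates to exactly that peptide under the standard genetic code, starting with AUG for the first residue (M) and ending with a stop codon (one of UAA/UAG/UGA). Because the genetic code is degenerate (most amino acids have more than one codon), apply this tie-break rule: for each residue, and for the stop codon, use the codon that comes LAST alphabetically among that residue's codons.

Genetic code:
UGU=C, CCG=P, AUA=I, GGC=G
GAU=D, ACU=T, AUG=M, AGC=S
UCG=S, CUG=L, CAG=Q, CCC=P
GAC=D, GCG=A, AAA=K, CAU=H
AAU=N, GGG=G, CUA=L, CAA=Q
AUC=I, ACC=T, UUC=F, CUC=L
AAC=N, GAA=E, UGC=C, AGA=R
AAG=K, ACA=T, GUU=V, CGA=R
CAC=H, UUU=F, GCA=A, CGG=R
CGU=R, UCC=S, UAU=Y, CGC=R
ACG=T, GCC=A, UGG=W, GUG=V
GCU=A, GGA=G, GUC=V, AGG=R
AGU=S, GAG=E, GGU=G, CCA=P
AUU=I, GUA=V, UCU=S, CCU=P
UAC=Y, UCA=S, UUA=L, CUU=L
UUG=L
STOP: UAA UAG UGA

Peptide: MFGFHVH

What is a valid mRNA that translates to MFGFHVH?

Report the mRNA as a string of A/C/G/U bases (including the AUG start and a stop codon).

residue 1: M -> AUG (start codon)
residue 2: F codons sorted = UUC,UUU -> pick last = UUU
residue 3: G codons sorted = GGA,GGC,GGG,GGU -> pick last = GGU
residue 4: F codons sorted = UUC,UUU -> pick last = UUU
residue 5: H codons sorted = CAC,CAU -> pick last = CAU
residue 6: V codons sorted = GUA,GUC,GUG,GUU -> pick last = GUU
residue 7: H codons sorted = CAC,CAU -> pick last = CAU
terminator: stop codons sorted = UAA,UAG,UGA -> pick last = UGA

Answer: mRNA: AUGUUUGGUUUUCAUGUUCAUUGA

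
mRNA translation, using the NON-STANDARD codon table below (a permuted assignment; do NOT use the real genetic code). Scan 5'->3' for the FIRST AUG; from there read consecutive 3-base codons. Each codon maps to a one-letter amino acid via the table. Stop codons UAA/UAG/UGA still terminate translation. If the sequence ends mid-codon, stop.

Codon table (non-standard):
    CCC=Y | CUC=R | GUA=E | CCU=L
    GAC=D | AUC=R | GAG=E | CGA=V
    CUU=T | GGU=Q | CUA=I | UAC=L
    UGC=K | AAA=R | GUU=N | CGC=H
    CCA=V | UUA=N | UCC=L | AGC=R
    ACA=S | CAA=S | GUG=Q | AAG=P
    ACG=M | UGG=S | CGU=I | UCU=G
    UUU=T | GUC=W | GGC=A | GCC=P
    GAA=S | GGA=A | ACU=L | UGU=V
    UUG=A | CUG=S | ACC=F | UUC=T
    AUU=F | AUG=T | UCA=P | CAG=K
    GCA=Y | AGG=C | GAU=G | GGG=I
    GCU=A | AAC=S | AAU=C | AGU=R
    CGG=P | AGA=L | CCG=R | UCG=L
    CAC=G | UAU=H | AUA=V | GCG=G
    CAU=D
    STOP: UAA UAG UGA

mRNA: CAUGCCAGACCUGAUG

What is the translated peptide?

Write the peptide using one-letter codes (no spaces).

Answer: TVDST

Derivation:
start AUG at pos 1
pos 1: AUG -> T; peptide=T
pos 4: CCA -> V; peptide=TV
pos 7: GAC -> D; peptide=TVD
pos 10: CUG -> S; peptide=TVDS
pos 13: AUG -> T; peptide=TVDST
pos 16: only 0 nt remain (<3), stop (end of mRNA)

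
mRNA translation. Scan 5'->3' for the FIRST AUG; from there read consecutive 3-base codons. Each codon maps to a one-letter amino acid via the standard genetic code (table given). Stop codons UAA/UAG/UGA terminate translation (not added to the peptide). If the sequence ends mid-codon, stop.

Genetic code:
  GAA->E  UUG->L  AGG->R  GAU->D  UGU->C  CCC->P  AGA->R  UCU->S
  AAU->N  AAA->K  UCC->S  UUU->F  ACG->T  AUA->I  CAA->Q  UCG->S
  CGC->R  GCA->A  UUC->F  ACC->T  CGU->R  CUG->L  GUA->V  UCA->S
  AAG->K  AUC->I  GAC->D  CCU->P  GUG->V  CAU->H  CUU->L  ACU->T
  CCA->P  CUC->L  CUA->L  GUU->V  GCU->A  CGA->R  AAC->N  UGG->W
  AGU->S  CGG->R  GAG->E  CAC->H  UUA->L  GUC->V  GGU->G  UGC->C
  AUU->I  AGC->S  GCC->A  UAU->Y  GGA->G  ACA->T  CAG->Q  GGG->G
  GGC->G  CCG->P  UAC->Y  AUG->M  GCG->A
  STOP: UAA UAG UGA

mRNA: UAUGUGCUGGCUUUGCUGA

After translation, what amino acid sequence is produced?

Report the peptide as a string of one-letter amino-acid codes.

Answer: MCWLC

Derivation:
start AUG at pos 1
pos 1: AUG -> M; peptide=M
pos 4: UGC -> C; peptide=MC
pos 7: UGG -> W; peptide=MCW
pos 10: CUU -> L; peptide=MCWL
pos 13: UGC -> C; peptide=MCWLC
pos 16: UGA -> STOP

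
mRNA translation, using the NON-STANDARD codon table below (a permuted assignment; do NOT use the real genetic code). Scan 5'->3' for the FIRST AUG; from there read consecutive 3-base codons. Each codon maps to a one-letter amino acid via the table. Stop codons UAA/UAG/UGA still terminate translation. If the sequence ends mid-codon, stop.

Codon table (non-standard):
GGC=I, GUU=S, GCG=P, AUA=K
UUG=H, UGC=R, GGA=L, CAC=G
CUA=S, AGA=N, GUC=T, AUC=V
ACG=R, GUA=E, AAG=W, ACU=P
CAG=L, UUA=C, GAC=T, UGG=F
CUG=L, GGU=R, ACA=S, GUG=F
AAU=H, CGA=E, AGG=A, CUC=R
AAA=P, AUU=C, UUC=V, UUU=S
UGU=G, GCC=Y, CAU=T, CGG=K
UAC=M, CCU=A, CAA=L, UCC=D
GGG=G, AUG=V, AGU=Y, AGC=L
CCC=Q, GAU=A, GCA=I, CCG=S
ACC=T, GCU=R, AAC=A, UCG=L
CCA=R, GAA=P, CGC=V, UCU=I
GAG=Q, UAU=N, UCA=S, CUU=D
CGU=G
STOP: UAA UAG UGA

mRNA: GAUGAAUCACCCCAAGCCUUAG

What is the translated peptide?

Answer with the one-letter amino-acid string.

Answer: VHGQWA

Derivation:
start AUG at pos 1
pos 1: AUG -> V; peptide=V
pos 4: AAU -> H; peptide=VH
pos 7: CAC -> G; peptide=VHG
pos 10: CCC -> Q; peptide=VHGQ
pos 13: AAG -> W; peptide=VHGQW
pos 16: CCU -> A; peptide=VHGQWA
pos 19: UAG -> STOP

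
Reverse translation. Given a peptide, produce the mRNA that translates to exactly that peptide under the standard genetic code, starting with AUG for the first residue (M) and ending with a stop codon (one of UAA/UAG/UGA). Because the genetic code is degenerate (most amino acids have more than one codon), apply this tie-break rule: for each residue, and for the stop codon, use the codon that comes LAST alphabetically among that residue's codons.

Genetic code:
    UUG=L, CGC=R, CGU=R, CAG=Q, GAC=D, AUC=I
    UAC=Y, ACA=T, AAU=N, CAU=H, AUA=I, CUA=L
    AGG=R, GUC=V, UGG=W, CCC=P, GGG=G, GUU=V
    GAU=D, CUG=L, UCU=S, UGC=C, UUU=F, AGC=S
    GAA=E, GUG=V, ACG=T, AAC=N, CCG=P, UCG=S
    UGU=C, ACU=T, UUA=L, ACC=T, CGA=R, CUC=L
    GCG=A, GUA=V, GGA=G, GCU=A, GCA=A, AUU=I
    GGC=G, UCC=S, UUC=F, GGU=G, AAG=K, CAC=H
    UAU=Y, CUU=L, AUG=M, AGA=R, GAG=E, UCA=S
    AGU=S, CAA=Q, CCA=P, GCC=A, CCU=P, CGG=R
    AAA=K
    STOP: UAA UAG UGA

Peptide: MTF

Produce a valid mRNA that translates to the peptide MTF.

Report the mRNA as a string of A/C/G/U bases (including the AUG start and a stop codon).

residue 1: M -> AUG (start codon)
residue 2: T codons sorted = ACA,ACC,ACG,ACU -> pick last = ACU
residue 3: F codons sorted = UUC,UUU -> pick last = UUU
terminator: stop codons sorted = UAA,UAG,UGA -> pick last = UGA

Answer: mRNA: AUGACUUUUUGA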